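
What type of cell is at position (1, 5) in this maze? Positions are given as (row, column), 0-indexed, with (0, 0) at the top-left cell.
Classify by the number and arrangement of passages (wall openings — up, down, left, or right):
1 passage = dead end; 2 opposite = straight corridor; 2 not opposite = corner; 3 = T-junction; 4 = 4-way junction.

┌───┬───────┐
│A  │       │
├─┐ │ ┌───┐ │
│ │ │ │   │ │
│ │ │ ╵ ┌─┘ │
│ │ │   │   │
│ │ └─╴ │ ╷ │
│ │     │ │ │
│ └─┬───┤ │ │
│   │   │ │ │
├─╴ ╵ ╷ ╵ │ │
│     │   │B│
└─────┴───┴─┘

Checking cell at (1, 5):
Number of passages: 2
Cell type: straight corridor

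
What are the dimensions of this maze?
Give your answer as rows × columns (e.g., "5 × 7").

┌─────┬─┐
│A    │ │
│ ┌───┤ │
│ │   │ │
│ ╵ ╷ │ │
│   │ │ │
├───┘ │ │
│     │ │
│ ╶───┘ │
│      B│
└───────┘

Counting the maze dimensions:
Rows (vertical): 5
Columns (horizontal): 4
Dimensions: 5 × 4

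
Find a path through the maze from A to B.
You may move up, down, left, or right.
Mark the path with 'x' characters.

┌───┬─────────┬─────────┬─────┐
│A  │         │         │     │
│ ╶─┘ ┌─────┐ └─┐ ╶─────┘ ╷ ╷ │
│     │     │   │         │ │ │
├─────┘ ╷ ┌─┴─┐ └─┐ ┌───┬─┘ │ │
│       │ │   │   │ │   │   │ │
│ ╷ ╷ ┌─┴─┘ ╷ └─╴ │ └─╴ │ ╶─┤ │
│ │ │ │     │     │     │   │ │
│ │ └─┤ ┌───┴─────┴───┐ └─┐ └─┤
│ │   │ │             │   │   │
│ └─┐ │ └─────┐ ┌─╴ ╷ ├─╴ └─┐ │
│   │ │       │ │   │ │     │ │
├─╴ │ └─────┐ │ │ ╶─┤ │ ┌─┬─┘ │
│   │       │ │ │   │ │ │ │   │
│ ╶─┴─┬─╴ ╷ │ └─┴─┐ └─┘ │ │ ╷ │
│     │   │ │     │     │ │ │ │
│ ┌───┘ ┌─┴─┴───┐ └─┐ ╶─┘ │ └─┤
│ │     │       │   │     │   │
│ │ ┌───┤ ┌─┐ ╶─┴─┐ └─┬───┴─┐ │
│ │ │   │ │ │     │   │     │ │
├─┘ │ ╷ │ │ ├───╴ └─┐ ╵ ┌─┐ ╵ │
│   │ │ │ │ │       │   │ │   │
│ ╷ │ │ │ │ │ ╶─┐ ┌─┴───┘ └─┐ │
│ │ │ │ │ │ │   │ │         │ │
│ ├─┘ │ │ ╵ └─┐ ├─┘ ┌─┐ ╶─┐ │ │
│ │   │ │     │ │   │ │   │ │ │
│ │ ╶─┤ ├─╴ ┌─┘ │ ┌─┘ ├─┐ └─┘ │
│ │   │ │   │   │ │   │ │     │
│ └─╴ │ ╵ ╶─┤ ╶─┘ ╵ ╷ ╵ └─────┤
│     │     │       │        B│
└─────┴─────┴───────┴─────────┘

Finding the shortest path through the maze:
Path length: 62 steps
Directions: down → right → right → up → right → right → right → right → down → right → down → right → down → left → left → up → left → down → left → left → down → down → right → right → right → down → down → right → right → down → right → down → right → down → right → up → right → right → down → right → down → down → down → left → left → up → left → up → left → left → down → left → down → down → right → up → right → down → right → right → right → right

Solution:

┌───┬─────────┬─────────┬─────┐
│A  │x x x x x│         │     │
│ ╶─┘ ┌─────┐ └─┐ ╶─────┘ ╷ ╷ │
│x x x│     │x x│         │ │ │
├─────┘ ╷ ┌─┴─┐ └─┐ ┌───┬─┘ │ │
│       │ │x x│x x│ │   │   │ │
│ ╷ ╷ ┌─┴─┘ ╷ └─╴ │ └─╴ │ ╶─┤ │
│ │ │ │x x x│x x x│     │   │ │
│ │ └─┤ ┌───┴─────┴───┐ └─┐ └─┤
│ │   │x│             │   │   │
│ └─┐ │ └─────┐ ┌─╴ ╷ ├─╴ └─┐ │
│   │ │x x x x│ │   │ │     │ │
├─╴ │ └─────┐ │ │ ╶─┤ │ ┌─┬─┘ │
│   │       │x│ │   │ │ │ │   │
│ ╶─┴─┬─╴ ╷ │ └─┴─┐ └─┘ │ │ ╷ │
│     │   │ │x x x│     │ │ │ │
│ ┌───┘ ┌─┴─┴───┐ └─┐ ╶─┘ │ └─┤
│ │     │       │x x│     │   │
│ │ ┌───┤ ┌─┐ ╶─┴─┐ └─┬───┴─┐ │
│ │ │   │ │ │     │x x│x x x│ │
├─┘ │ ╷ │ │ ├───╴ └─┐ ╵ ┌─┐ ╵ │
│   │ │ │ │ │       │x x│ │x x│
│ ╷ │ │ │ │ │ ╶─┐ ┌─┴───┘ └─┐ │
│ │ │ │ │ │ │   │ │x x x    │x│
│ ├─┘ │ │ ╵ └─┐ ├─┘ ┌─┐ ╶─┐ │ │
│ │   │ │     │ │x x│ │x x│ │x│
│ │ ╶─┤ ├─╴ ┌─┘ │ ┌─┘ ├─┐ └─┘ │
│ │   │ │   │   │x│x x│ │x x x│
│ └─╴ │ ╵ ╶─┤ ╶─┘ ╵ ╷ ╵ └─────┤
│     │     │    x x│x x x x B│
└─────┴─────┴───────┴─────────┘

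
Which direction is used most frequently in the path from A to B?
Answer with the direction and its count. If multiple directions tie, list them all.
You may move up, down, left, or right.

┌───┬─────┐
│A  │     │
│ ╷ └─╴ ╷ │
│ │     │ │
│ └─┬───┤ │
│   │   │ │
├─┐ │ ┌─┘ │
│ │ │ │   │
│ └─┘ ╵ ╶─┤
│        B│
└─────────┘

Directions: right, down, right, right, up, right, down, down, down, left, down, right
Counts: {'right': 5, 'down': 5, 'up': 1, 'left': 1}
Most common: down and right (tied at 5 times each)

Solution:

┌───┬─────┐
│A ↓│  ↱ ↓│
│ ╷ └─╴ ╷ │
│ │↳ → ↑│↓│
│ └─┬───┤ │
│   │   │↓│
├─┐ │ ┌─┘ │
│ │ │ │↓ ↲│
│ └─┘ ╵ ╶─┤
│      ↳ B│
└─────────┘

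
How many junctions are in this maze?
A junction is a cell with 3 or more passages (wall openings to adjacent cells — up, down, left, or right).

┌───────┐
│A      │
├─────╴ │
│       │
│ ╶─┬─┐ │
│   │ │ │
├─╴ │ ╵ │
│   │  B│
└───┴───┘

Checking each cell for number of passages:

Junctions found (3+ passages):
  (1, 3): 3 passages
Total junctions: 1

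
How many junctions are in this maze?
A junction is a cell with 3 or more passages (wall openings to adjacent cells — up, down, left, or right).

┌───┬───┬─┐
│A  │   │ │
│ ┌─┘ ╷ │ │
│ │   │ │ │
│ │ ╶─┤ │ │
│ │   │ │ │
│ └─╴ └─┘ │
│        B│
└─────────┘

Checking each cell for number of passages:

Junctions found (3+ passages):
  (3, 2): 3 passages
Total junctions: 1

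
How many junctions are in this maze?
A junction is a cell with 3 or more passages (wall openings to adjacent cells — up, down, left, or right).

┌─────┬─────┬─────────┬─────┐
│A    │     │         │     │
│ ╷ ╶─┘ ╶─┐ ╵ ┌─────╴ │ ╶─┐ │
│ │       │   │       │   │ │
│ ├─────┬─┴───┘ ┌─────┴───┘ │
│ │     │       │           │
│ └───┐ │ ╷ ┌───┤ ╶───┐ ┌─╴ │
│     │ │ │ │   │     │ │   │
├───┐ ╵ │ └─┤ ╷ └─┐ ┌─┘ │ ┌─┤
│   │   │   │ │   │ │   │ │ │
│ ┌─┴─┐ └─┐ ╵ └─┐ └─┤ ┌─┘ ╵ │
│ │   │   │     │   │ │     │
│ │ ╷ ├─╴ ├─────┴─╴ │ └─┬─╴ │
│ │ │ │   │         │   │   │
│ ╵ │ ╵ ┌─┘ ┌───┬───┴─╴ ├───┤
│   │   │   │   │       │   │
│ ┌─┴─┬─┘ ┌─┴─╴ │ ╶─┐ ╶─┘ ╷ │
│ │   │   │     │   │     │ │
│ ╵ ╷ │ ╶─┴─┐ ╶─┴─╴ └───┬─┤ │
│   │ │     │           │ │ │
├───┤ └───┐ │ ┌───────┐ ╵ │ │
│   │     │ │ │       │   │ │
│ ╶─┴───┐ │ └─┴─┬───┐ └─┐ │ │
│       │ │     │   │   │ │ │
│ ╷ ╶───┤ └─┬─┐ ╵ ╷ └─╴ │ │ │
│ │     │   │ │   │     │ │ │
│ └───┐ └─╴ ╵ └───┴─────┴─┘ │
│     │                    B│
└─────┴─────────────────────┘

Checking each cell for number of passages:

Junctions found (3+ passages):
  (0, 1): 3 passages
  (1, 3): 3 passages
  (2, 5): 3 passages
  (2, 11): 3 passages
  (2, 13): 3 passages
  (3, 9): 3 passages
  (4, 3): 3 passages
  (5, 6): 3 passages
  (5, 12): 3 passages
  (5, 13): 3 passages
  (7, 0): 3 passages
  (7, 10): 3 passages
  (8, 6): 3 passages
  (9, 6): 3 passages
  (9, 9): 3 passages
  (10, 12): 3 passages
  (11, 0): 3 passages
  (11, 1): 3 passages
  (13, 5): 3 passages
  (13, 6): 3 passages
Total junctions: 20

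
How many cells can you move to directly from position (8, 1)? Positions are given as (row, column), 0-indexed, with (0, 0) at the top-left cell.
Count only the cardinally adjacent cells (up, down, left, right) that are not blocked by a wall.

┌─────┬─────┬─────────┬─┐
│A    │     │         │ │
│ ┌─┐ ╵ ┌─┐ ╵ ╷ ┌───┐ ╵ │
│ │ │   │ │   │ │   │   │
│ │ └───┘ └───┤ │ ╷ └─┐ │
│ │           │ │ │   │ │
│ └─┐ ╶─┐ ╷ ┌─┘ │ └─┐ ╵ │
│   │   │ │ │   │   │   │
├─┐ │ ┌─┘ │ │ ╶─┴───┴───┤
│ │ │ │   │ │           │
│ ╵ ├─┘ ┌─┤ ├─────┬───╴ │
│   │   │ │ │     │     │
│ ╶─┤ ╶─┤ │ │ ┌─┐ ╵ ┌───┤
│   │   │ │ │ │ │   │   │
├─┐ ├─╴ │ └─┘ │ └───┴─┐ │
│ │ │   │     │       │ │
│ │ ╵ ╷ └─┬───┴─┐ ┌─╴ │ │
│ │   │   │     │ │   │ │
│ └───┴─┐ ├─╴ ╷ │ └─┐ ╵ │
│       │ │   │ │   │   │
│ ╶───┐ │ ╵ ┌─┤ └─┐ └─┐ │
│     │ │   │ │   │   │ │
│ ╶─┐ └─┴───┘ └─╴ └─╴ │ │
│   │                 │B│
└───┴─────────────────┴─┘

Checking passable neighbors of (8, 1):
Neighbors: (7, 1), (8, 2)
Count: 2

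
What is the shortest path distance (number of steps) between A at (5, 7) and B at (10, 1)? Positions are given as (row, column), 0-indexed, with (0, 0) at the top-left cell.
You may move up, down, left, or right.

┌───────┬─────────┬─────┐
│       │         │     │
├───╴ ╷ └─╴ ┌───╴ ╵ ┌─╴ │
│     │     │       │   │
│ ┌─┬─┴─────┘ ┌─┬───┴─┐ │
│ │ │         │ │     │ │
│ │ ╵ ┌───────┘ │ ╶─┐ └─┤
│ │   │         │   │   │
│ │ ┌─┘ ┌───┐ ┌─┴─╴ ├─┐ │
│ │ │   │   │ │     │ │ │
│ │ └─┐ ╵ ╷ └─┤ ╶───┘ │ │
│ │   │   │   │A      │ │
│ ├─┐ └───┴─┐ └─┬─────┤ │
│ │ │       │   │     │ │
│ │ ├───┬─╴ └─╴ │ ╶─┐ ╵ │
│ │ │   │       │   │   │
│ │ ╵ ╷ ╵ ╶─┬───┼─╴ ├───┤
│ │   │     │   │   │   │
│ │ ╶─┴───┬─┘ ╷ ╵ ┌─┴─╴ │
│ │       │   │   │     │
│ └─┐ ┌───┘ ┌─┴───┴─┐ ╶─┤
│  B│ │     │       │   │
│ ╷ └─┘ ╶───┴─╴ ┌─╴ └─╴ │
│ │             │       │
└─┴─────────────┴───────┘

Finding path from (5, 7) to (10, 1):
Path: (5,7) → (4,7) → (4,8) → (4,9) → (3,9) → (3,8) → (2,8) → (2,9) → (2,10) → (3,10) → (3,11) → (4,11) → (5,11) → (6,11) → (7,11) → (7,10) → (6,10) → (6,9) → (6,8) → (7,8) → (7,9) → (8,9) → (8,8) → (9,8) → (9,7) → (8,7) → (8,6) → (9,6) → (9,5) → (10,5) → (10,4) → (10,3) → (11,3) → (11,2) → (11,1) → (10,1)
Distance: 35 steps

Solution:

┌───────┬─────────┬─────┐
│       │         │     │
├───╴ ╷ └─╴ ┌───╴ ╵ ┌─╴ │
│     │     │       │   │
│ ┌─┬─┴─────┘ ┌─┬───┴─┐ │
│ │ │         │ │↱ → ↓│ │
│ │ ╵ ┌───────┘ │ ╶─┐ └─┤
│ │   │         │↑ ↰│↳ ↓│
│ │ ┌─┘ ┌───┐ ┌─┴─╴ ├─┐ │
│ │ │   │   │ │↱ → ↑│ │↓│
│ │ └─┐ ╵ ╷ └─┤ ╶───┘ │ │
│ │   │   │   │A      │↓│
│ ├─┐ └───┴─┐ └─┬─────┤ │
│ │ │       │   │↓ ← ↰│↓│
│ │ ├───┬─╴ └─╴ │ ╶─┐ ╵ │
│ │ │   │       │↳ ↓│↑ ↲│
│ │ ╵ ╷ ╵ ╶─┬───┼─╴ ├───┤
│ │   │     │↓ ↰│↓ ↲│   │
│ │ ╶─┴───┬─┘ ╷ ╵ ┌─┴─╴ │
│ │       │↓ ↲│↑ ↲│     │
│ └─┐ ┌───┘ ┌─┴───┴─┐ ╶─┤
│  B│ │↓ ← ↲│       │   │
│ ╷ └─┘ ╶───┴─╴ ┌─╴ └─╴ │
│ │↑ ← ↲        │       │
└─┴─────────────┴───────┘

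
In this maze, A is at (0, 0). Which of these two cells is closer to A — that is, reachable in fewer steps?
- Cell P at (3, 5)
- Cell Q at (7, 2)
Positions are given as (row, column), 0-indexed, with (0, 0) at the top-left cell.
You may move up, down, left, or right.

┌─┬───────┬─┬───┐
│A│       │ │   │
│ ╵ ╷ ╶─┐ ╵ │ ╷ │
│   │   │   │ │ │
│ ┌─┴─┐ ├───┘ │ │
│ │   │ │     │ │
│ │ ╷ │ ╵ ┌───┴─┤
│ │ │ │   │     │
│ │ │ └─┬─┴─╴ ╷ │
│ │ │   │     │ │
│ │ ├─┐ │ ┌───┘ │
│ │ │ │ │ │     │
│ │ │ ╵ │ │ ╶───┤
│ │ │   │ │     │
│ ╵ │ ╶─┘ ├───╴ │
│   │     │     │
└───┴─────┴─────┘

Shortest path A → P at (3, 5): 30 steps
Shortest path A → Q at (7, 2): 21 steps

Q is closer (21 steps vs 30 steps).

Path to P:

┌─┬───────┬─┬───┐
│A│       │ │   │
│ ╵ ╷ ╶─┐ ╵ │ ╷ │
│↓  │   │   │ │ │
│ ┌─┴─┐ ├───┘ │ │
│↓│↱ ↓│ │     │ │
│ │ ╷ │ ╵ ┌───┴─┤
│↓│↑│↓│   │P ↰  │
│ │ │ └─┬─┴─╴ ╷ │
│↓│↑│↳ ↓│↱ → ↑│ │
│ │ ├─┐ │ ┌───┘ │
│↓│↑│ │↓│↑│     │
│ │ │ ╵ │ │ ╶───┤
│↓│↑│↓ ↲│↑│     │
│ ╵ │ ╶─┘ ├───╴ │
│↳ ↑│↳ → ↑│     │
└───┴─────┴─────┘

Path to Q:

┌─┬───────┬─┬───┐
│A│       │ │   │
│ ╵ ╷ ╶─┐ ╵ │ ╷ │
│↓  │   │   │ │ │
│ ┌─┴─┐ ├───┘ │ │
│↓│↱ ↓│ │     │ │
│ │ ╷ │ ╵ ┌───┴─┤
│↓│↑│↓│   │     │
│ │ │ └─┬─┴─╴ ╷ │
│↓│↑│↳ ↓│     │ │
│ │ ├─┐ │ ┌───┘ │
│↓│↑│ │↓│ │     │
│ │ │ ╵ │ │ ╶───┤
│↓│↑│↓ ↲│ │     │
│ ╵ │ ╶─┘ ├───╴ │
│↳ ↑│Q    │     │
└───┴─────┴─────┘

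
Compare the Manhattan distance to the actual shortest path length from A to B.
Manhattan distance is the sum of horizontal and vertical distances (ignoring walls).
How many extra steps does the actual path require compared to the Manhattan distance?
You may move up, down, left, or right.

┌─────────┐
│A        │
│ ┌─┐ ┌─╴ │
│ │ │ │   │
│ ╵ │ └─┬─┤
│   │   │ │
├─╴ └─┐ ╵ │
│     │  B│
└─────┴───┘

Manhattan distance: |3 - 0| + |4 - 0| = 7
Actual path length: 7
Extra steps: 7 - 7 = 0

Solution:

┌─────────┐
│A → ↓    │
│ ┌─┐ ┌─╴ │
│ │ │↓│   │
│ ╵ │ └─┬─┤
│   │↳ ↓│ │
├─╴ └─┐ ╵ │
│     │↳ B│
└─────┴───┘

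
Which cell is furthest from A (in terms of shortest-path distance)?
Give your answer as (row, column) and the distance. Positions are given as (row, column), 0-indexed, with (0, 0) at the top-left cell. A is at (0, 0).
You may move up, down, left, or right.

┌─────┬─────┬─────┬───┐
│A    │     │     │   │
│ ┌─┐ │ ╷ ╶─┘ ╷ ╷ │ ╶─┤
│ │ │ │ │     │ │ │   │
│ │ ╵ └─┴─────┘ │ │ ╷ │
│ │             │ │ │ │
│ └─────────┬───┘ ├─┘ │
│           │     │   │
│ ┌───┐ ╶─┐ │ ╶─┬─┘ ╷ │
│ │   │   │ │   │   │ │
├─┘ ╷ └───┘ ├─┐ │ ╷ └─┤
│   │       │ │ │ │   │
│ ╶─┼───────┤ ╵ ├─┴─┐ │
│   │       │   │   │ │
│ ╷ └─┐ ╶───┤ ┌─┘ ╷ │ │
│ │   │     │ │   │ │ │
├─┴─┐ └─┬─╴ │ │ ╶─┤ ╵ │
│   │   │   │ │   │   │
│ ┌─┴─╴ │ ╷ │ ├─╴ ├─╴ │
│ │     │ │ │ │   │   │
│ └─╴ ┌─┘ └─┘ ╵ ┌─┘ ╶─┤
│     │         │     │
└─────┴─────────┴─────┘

Computing BFS distances from A to all cells:
Furthest cell: (0, 10)
Distance: 50 steps

Path from A to the furthest cell:

┌─────┬─────┬─────┬───┐
│A → ↓│     │  ↱ ↓│↱ B│
│ ┌─┐ │ ╷ ╶─┘ ╷ ╷ │ ╶─┤
│ │ │↓│ │     │↑│↓│↑ ↰│
│ │ ╵ └─┴─────┘ │ │ ╷ │
│ │  ↳ → → → → ↑│↓│ │↑│
│ └─────────┬───┘ ├─┘ │
│           │↓ ← ↲│↱ ↑│
│ ┌───┐ ╶─┐ │ ╶─┬─┘ ╷ │
│ │   │   │ │↳ ↓│  ↑│ │
├─┘ ╷ └───┘ ├─┐ │ ╷ └─┤
│   │       │ │↓│ │↑ ↰│
│ ╶─┼───────┤ ╵ ├─┴─┐ │
│   │       │↓ ↲│↱ ↓│↑│
│ ╷ └─┐ ╶───┤ ┌─┘ ╷ │ │
│ │   │     │↓│↱ ↑│↓│↑│
├─┴─┐ └─┬─╴ │ │ ╶─┤ ╵ │
│   │   │   │↓│↑ ↰│↳ ↑│
│ ┌─┴─╴ │ ╷ │ ├─╴ ├─╴ │
│ │     │ │ │↓│↱ ↑│   │
│ └─╴ ┌─┘ └─┘ ╵ ┌─┘ ╶─┤
│     │      ↳ ↑│     │
└─────┴─────────┴─────┘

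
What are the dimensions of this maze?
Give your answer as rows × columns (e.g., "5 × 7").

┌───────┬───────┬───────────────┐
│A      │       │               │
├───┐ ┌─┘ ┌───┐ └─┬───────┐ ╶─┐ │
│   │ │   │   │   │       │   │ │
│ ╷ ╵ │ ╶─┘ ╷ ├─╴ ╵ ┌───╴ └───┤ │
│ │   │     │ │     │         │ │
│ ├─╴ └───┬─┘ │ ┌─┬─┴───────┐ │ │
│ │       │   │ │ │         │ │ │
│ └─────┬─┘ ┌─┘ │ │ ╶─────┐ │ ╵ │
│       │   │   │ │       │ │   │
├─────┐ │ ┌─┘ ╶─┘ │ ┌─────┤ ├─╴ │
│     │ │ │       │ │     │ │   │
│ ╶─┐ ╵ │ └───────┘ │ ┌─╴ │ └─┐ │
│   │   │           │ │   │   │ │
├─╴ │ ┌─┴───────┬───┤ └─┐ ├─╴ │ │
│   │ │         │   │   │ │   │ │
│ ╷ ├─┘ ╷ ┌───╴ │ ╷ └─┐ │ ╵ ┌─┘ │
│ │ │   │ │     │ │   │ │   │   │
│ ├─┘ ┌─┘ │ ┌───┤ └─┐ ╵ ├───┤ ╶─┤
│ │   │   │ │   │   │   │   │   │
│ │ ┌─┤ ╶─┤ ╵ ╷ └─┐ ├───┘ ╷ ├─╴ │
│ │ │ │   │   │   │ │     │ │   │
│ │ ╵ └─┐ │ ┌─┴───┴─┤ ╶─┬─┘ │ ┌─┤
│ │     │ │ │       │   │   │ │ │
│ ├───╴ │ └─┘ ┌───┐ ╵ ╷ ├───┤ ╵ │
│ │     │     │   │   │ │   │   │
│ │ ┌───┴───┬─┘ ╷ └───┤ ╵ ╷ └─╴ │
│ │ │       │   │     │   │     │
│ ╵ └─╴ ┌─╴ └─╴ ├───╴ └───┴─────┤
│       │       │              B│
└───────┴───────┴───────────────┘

Counting the maze dimensions:
Rows (vertical): 15
Columns (horizontal): 16
Dimensions: 15 × 16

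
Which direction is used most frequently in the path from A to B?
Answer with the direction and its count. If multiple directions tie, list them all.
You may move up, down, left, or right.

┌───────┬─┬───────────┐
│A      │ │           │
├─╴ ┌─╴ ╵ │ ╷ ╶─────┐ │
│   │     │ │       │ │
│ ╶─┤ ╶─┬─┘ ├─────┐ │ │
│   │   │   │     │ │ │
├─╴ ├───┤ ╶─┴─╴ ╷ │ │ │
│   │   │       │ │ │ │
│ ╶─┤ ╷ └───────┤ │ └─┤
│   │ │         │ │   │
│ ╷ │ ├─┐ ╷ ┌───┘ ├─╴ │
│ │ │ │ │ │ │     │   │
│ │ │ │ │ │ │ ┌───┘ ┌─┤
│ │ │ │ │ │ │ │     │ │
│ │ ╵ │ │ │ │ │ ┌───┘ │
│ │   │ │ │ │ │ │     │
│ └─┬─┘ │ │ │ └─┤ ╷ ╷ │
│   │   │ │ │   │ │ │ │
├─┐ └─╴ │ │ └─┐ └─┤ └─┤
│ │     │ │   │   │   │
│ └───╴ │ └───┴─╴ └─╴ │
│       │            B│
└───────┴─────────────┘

Directions: right, down, left, down, right, down, left, down, right, down, down, down, right, up, up, up, up, right, down, right, down, down, down, down, down, down, right, right, right, right, right, right
Counts: {'right': 12, 'down': 14, 'left': 2, 'up': 4}
Most common: down (14 times)

Solution:

┌───────┬─┬───────────┐
│A ↓    │ │           │
├─╴ ┌─╴ ╵ │ ╷ ╶─────┐ │
│↓ ↲│     │ │       │ │
│ ╶─┤ ╶─┬─┘ ├─────┐ │ │
│↳ ↓│   │   │     │ │ │
├─╴ ├───┤ ╶─┴─╴ ╷ │ │ │
│↓ ↲│↱ ↓│       │ │ │ │
│ ╶─┤ ╷ └───────┤ │ └─┤
│↳ ↓│↑│↳ ↓      │ │   │
│ ╷ │ ├─┐ ╷ ┌───┘ ├─╴ │
│ │↓│↑│ │↓│ │     │   │
│ │ │ │ │ │ │ ┌───┘ ┌─┤
│ │↓│↑│ │↓│ │ │     │ │
│ │ ╵ │ │ │ │ │ ┌───┘ │
│ │↳ ↑│ │↓│ │ │ │     │
│ └─┬─┘ │ │ │ └─┤ ╷ ╷ │
│   │   │↓│ │   │ │ │ │
├─┐ └─╴ │ │ └─┐ └─┤ └─┤
│ │     │↓│   │   │   │
│ └───╴ │ └───┴─╴ └─╴ │
│       │↳ → → → → → B│
└───────┴─────────────┘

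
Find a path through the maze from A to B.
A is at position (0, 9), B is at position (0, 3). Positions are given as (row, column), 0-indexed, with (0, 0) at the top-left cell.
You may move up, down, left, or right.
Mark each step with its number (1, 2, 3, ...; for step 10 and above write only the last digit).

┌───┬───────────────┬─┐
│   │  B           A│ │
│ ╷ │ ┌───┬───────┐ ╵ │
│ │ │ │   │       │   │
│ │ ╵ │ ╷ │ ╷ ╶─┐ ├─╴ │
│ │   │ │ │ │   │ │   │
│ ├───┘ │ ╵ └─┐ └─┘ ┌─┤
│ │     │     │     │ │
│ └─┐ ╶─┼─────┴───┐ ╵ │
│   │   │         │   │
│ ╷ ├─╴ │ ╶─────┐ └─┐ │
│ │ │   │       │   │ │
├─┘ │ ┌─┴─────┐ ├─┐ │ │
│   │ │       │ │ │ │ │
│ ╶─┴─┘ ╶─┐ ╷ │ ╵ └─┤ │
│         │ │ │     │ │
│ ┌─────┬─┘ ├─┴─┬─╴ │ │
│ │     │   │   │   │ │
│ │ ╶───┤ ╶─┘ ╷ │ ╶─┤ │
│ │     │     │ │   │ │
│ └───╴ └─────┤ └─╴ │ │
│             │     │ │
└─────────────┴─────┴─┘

Finding the shortest path from (0, 9) to (0, 3):
Path length: 6 steps
Directions: left → left → left → left → left → left

Solution:

┌───┬───────────────┬─┐
│   │  B 5 4 3 2 1 A│ │
│ ╷ │ ┌───┬───────┐ ╵ │
│ │ │ │   │       │   │
│ │ ╵ │ ╷ │ ╷ ╶─┐ ├─╴ │
│ │   │ │ │ │   │ │   │
│ ├───┘ │ ╵ └─┐ └─┘ ┌─┤
│ │     │     │     │ │
│ └─┐ ╶─┼─────┴───┐ ╵ │
│   │   │         │   │
│ ╷ ├─╴ │ ╶─────┐ └─┐ │
│ │ │   │       │   │ │
├─┘ │ ┌─┴─────┐ ├─┐ │ │
│   │ │       │ │ │ │ │
│ ╶─┴─┘ ╶─┐ ╷ │ ╵ └─┤ │
│         │ │ │     │ │
│ ┌─────┬─┘ ├─┴─┬─╴ │ │
│ │     │   │   │   │ │
│ │ ╶───┤ ╶─┘ ╷ │ ╶─┤ │
│ │     │     │ │   │ │
│ └───╴ └─────┤ └─╴ │ │
│             │     │ │
└─────────────┴─────┴─┘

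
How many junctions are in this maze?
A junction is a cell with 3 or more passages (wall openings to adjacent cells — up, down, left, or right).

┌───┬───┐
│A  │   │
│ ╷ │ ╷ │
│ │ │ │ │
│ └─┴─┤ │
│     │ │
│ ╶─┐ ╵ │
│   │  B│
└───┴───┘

Checking each cell for number of passages:

Junctions found (3+ passages):
  (2, 0): 3 passages
Total junctions: 1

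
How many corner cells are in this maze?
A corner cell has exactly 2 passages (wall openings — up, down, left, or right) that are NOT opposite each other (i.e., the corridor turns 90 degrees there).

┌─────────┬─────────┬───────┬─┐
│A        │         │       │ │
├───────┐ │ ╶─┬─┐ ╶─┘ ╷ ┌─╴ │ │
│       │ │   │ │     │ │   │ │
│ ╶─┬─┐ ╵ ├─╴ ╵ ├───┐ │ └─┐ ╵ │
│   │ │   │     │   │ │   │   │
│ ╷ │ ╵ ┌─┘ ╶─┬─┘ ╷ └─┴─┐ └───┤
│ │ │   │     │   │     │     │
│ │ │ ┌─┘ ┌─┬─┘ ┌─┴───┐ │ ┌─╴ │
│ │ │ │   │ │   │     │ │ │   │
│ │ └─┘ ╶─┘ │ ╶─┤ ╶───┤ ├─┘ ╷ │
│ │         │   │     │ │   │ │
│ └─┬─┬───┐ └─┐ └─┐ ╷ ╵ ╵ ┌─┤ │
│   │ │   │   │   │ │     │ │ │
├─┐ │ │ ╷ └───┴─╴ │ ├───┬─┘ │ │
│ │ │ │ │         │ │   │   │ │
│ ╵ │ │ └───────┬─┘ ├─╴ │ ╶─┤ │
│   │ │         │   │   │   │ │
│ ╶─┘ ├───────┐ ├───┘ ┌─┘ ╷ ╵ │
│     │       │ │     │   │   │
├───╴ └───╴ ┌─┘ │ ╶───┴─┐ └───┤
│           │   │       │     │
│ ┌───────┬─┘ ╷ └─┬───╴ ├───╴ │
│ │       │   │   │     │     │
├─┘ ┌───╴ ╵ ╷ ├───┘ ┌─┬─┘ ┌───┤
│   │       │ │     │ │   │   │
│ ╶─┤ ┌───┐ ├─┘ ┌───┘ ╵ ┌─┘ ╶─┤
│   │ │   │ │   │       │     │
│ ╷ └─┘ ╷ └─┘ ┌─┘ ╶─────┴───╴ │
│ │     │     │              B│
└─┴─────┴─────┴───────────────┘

Counting corner cells (2 non-opposite passages):
Total corners: 101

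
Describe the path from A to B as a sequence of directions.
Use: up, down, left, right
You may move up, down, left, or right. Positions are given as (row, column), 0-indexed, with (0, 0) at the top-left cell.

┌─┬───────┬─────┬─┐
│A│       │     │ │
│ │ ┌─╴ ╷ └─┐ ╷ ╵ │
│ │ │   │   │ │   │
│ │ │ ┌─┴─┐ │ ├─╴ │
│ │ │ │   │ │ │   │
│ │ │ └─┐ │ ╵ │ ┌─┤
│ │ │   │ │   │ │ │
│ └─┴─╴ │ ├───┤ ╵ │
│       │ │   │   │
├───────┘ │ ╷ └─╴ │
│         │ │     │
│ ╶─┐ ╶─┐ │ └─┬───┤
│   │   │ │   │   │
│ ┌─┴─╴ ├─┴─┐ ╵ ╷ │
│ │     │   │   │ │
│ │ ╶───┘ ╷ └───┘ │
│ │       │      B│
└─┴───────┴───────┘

Finding the path and converting it to directions:
Path through cells: (0,0) → (1,0) → (2,0) → (3,0) → (4,0) → (4,1) → (4,2) → (4,3) → (3,3) → (3,2) → (2,2) → (1,2) → (1,3) → (0,3) → (0,4) → (1,4) → (1,5) → (2,5) → (3,5) → (3,6) → (2,6) → (1,6) → (0,6) → (0,7) → (1,7) → (1,8) → (2,8) → (2,7) → (3,7) → (4,7) → (4,8) → (5,8) → (5,7) → (5,6) → (4,6) → (4,5) → (5,5) → (6,5) → (6,6) → (7,6) → (7,7) → (6,7) → (6,8) → (7,8) → (8,8)
Directions: down, down, down, down, right, right, right, up, left, up, up, right, up, right, down, right, down, down, right, up, up, up, right, down, right, down, left, down, down, right, down, left, left, up, left, down, down, right, down, right, up, right, down, down

Solution:

┌─┬───────┬─────┬─┐
│A│    ↱ ↓│  ↱ ↓│ │
│ │ ┌─╴ ╷ └─┐ ╷ ╵ │
│↓│ │↱ ↑│↳ ↓│↑│↳ ↓│
│ │ │ ┌─┴─┐ │ ├─╴ │
│↓│ │↑│   │↓│↑│↓ ↲│
│ │ │ └─┐ │ ╵ │ ┌─┤
│↓│ │↑ ↰│ │↳ ↑│↓│ │
│ └─┴─╴ │ ├───┤ ╵ │
│↳ → → ↑│ │↓ ↰│↳ ↓│
├───────┘ │ ╷ └─╴ │
│         │↓│↑ ← ↲│
│ ╶─┐ ╶─┐ │ └─┬───┤
│   │   │ │↳ ↓│↱ ↓│
│ ┌─┴─╴ ├─┴─┐ ╵ ╷ │
│ │     │   │↳ ↑│↓│
│ │ ╶───┘ ╷ └───┘ │
│ │       │      B│
└─┴───────┴───────┘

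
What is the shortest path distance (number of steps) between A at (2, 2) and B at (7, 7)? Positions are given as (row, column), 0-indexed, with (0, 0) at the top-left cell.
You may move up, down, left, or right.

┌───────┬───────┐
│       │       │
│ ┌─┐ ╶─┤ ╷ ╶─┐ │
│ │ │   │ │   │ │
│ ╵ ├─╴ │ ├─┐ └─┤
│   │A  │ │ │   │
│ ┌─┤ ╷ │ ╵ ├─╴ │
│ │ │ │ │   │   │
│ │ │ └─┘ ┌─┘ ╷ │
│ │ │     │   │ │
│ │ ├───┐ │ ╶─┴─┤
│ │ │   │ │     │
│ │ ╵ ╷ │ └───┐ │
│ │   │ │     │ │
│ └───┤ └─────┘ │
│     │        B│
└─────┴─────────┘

Finding path from (2, 2) to (7, 7):
Path: (2,2) → (3,2) → (4,2) → (4,3) → (4,4) → (3,4) → (2,4) → (1,4) → (0,4) → (0,5) → (1,5) → (1,6) → (2,6) → (2,7) → (3,7) → (3,6) → (4,6) → (4,5) → (5,5) → (5,6) → (5,7) → (6,7) → (7,7)
Distance: 22 steps

Solution:

┌───────┬───────┐
│       │↱ ↓    │
│ ┌─┐ ╶─┤ ╷ ╶─┐ │
│ │ │   │↑│↳ ↓│ │
│ ╵ ├─╴ │ ├─┐ └─┤
│   │A  │↑│ │↳ ↓│
│ ┌─┤ ╷ │ ╵ ├─╴ │
│ │ │↓│ │↑  │↓ ↲│
│ │ │ └─┘ ┌─┘ ╷ │
│ │ │↳ → ↑│↓ ↲│ │
│ │ ├───┐ │ ╶─┴─┤
│ │ │   │ │↳ → ↓│
│ │ ╵ ╷ │ └───┐ │
│ │   │ │     │↓│
│ └───┤ └─────┘ │
│     │        B│
└─────┴─────────┘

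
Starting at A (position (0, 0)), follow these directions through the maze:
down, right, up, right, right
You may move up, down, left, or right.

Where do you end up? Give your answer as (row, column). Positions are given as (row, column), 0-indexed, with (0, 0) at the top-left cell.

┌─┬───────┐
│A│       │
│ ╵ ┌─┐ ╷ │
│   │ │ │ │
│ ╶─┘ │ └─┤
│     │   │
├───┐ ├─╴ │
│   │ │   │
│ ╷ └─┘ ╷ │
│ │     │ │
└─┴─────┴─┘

Following directions step by step:
Start: (0, 0)
  down: (0, 0) → (1, 0)
  right: (1, 0) → (1, 1)
  up: (1, 1) → (0, 1)
  right: (0, 1) → (0, 2)
  right: (0, 2) → (0, 3)
Final position: (0, 3)

Path taken:

┌─┬───────┐
│A│↱ → B  │
│ ╵ ┌─┐ ╷ │
│↳ ↑│ │ │ │
│ ╶─┘ │ └─┤
│     │   │
├───┐ ├─╴ │
│   │ │   │
│ ╷ └─┘ ╷ │
│ │     │ │
└─┴─────┴─┘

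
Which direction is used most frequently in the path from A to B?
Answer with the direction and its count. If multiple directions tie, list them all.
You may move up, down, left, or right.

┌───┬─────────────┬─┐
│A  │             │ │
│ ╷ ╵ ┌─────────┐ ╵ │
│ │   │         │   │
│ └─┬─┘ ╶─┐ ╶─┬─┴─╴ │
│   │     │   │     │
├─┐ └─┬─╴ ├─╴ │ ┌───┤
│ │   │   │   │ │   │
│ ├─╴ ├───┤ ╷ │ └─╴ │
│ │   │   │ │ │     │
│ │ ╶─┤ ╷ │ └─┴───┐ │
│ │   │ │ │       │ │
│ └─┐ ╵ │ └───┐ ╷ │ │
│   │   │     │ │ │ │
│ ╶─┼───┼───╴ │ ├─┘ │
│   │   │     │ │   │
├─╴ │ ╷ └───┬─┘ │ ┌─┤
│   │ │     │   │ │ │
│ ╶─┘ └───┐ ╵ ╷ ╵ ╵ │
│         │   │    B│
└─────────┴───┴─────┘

Directions: right, down, right, up, right, right, right, right, right, right, down, right, down, left, left, down, down, right, right, down, down, down, left, down, down, right
Counts: {'right': 12, 'down': 10, 'up': 1, 'left': 3}
Most common: right (12 times)

Solution:

┌───┬─────────────┬─┐
│A ↓│↱ → → → → → ↓│ │
│ ╷ ╵ ┌─────────┐ ╵ │
│ │↳ ↑│         │↳ ↓│
│ └─┬─┘ ╶─┐ ╶─┬─┴─╴ │
│   │     │   │↓ ← ↲│
├─┐ └─┬─╴ ├─╴ │ ┌───┤
│ │   │   │   │↓│   │
│ ├─╴ ├───┤ ╷ │ └─╴ │
│ │   │   │ │ │↳ → ↓│
│ │ ╶─┤ ╷ │ └─┴───┐ │
│ │   │ │ │       │↓│
│ └─┐ ╵ │ └───┐ ╷ │ │
│   │   │     │ │ │↓│
│ ╶─┼───┼───╴ │ ├─┘ │
│   │   │     │ │↓ ↲│
├─╴ │ ╷ └───┬─┘ │ ┌─┤
│   │ │     │   │↓│ │
│ ╶─┘ └───┐ ╵ ╷ ╵ ╵ │
│         │   │  ↳ B│
└─────────┴───┴─────┘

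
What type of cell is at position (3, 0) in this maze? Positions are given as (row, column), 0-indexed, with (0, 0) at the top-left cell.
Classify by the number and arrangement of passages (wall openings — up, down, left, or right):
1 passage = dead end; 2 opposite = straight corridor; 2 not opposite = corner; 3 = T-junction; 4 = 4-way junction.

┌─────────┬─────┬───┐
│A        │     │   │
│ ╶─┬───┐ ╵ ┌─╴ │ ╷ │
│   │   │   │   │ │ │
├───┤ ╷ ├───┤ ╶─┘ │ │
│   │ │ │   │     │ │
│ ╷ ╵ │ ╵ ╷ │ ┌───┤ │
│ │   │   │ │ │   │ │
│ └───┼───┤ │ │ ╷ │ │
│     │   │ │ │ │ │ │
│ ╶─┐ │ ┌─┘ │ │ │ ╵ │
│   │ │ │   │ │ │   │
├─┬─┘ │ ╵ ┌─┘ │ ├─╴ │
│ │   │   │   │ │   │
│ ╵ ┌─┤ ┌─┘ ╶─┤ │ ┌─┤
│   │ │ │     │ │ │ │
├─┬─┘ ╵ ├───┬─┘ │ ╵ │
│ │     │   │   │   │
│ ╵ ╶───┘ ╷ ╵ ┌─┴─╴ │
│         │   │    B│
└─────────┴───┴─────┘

Checking cell at (3, 0):
Number of passages: 2
Cell type: straight corridor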